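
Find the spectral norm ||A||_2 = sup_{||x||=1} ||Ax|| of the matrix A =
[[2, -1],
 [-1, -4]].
||A||_2 = sqrt((22 + sqrt(160))/2) ≈ 4.1623 (= sqrt(largest eigenvalue of A^T A))

||A||_2 = sigma_max(A) = sqrt(lambda_max(A^T A)). Form the symmetric matrix M = A^T A =
[[5, 2],
 [2, 17]].
Its characteristic polynomial (trace, determinant of M give the coefficients) is
  p(λ) = det(λ I - M) = λ^2 - 22λ + 81.
For λ^2 - 22λ + 81 the discriminant is 160. It is nonnegative but not a perfect square, so the roots are real and irrational: λ = (22 ± sqrt(160))/2 ≈ 17.3246, 4.6754.
So the eigenvalues of A^T A are ≈ 4.6754, 17.3246 (all ≥ 0, as they must be for A^T A). The largest is λ_max = (22 + sqrt(160))/2 ≈ 17.3246, hence ||A||_2 = sqrt(λ_max) = sqrt((22 + sqrt(160))/2) ≈ 4.1623.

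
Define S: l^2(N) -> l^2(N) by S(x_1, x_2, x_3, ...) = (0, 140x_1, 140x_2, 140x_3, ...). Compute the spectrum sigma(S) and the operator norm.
sigma(S) = closed disk {z in C : |z| ≤ 140}; ||S|| = 140

Note S = 140·U where U is the unit right shift (U x)_k = x_{k-1} (with x_0 := 0); so ||S|| = 140||U|| and sigma(S) = 140·sigma(U). ||S x||^2 = sum_{k≥1} |140x_k|^2 = 19600||x||^2, so ||S|| = 140 and sigma(S) ⊂ {|z| ≤ 140}. For any |lambda| < 140, the equation (S - lambda I) x = 0 forces x_1 = 0, then 140x_k = lambda x_{k+1} ⇒ x = 0, so S has no eigenvalues. But (S - lambda I) is not surjective for |lambda| < 140: solving (S - lambda I) x = e_1 would require x_n proportional to (lambda/140)^(-n), which is not in l^2. So every |lambda| < 140 lies in the residual spectrum. The boundary |lambda| = 140 is in the approximate point spectrum (the spectrum is closed). Hence sigma(S) is the closed disk of radius 140.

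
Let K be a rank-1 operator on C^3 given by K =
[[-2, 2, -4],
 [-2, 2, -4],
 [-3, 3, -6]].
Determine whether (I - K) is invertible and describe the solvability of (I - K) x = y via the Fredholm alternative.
(I - K) is invertible (det(I - K) = 7 ≠ 0), so for every y in C^3 the equation (I - K) x = y has a unique solution.

K has rank 1, so it is an outer product K = u v^T: every row of K is a multiple of one row vector. Reading off the entries, u = (2, 2, 3) and v = (-1, 1, -2) (row i of K equals u_i·v^T). A rank-one matrix u v^T satisfies K u = u (v·u) and kills the (2)-dimensional subspace v^⊥, so its characteristic polynomial is lambda^2 (lambda - v·u) with v·u = tr K = -6. Hence the eigenvalues of I - K are 1 (multiplicity 2) and 1 - (-6) = 7, so det(I - K) = 7. (Direct check: I - K =
[[3, -2, 4],
 [2, -1, 4],
 [3, -3, 7]]
has determinant 7.) The finite-dimensional Fredholm alternative says: either (I - K) is invertible, or ker(I - K) ≠ {0} and then range(I - K) = ker((I - K)^*)^⊥, with dim ker(I - K) = dim ker((I - K)^*). Since det(I - K) ≠ 0, 1 is not an eigenvalue of K and ker(I - K) = {0}, so we are in the first case: for every y there is a unique x = (I - K)^(-1) y. Explicitly, by the Sherman–Morrison formula, (I - u v^T)^(-1) = I + u v^T/(1 - v·u), i.e. (I - K)^(-1) = I + K/(7).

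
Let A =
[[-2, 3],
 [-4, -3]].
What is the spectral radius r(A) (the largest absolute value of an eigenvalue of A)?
r(A) = sqrt(18) ≈ 4.2426

The eigenvalues of A are the roots of its characteristic polynomial. With M = A (coefficients from the trace and determinant):
  p(λ) = det(λ I - M) = λ^2 + 5λ + 18.
For λ^2 + 5λ + 18 the discriminant is -47. It is negative, so the roots are the complex-conjugate pair λ = -5/2 ± (sqrt(47)/2) i ≈ -2.5 ± 3.4278i. For a conjugate pair the product of the roots equals the constant term, so |λ|^2 = 18 and |λ| = sqrt(18) ≈ 4.2426.
Thus the eigenvalues (to 4 decimals) are -2.5 ± 3.4278i (modulus 4.2426). The spectral radius is the largest modulus: r(A) = sqrt(18) ≈ 4.2426. (Cross-check: r(A) ≤ ||A||_2 ≈ 5.0083; equality holds whenever A is normal, though it can also hold for some non-normal A.)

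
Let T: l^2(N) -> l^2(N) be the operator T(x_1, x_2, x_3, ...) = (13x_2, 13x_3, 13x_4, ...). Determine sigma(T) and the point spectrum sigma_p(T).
sigma(T) = closed disk {z in C : |z| ≤ 13}; sigma_p(T) = open disk {z in C : |z| < 13}

Note T = 13·V where V is the unit left shift (V x)_k = x_{k+1}; so sigma(T) = 13·sigma(V) and ||T|| = 13||V||. ||T x||^2 = 169sum_{k≥2} |x_k|^2 ≤ 169||x||^2, with equality on {x : x_1 = 0}, so ||T|| = 13. For any lambda with |lambda| < 13, set r = lambda/13 (|r| < 1); the vector x = (1, r, r^2, ...) is in l^2 and satisfies T x = 13(r, r^2, ...) = lambda x, so lambda is an eigenvalue. On the boundary |lambda| = 13 the geometric series diverges, so no l^2 eigenvector exists, but these lambda lie in the approximate point spectrum. Hence sigma(T) is the closed disk of radius 13 and sigma_p(T) is the open disk.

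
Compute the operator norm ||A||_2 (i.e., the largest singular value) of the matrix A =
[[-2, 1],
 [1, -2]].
||A||_2 = 3 (= sqrt(largest eigenvalue of A^T A))

||A||_2 = sigma_max(A) = sqrt(lambda_max(A^T A)). Form the symmetric matrix M = A^T A =
[[5, -4],
 [-4, 5]].
Its characteristic polynomial (trace, determinant of M give the coefficients) is
  p(λ) = det(λ I - M) = λ^2 - 10λ + 9.
For λ^2 - 10λ + 9 the discriminant is 64. It is a perfect square (8^2), so the roots are rational: λ = (10 ± 8)/2 = 9, 1.
So the eigenvalues of A^T A are ≈ 1, 9 (all ≥ 0, as they must be for A^T A). The largest is λ_max = 9, hence ||A||_2 = sqrt(λ_max) = 3.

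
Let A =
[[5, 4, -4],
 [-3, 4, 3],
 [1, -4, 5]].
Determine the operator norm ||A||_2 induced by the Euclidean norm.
||A||_2 ≈ 9.067 (= sqrt(largest eigenvalue of A^T A))

||A||_2 = sigma_max(A) = sqrt(lambda_max(A^T A)). Form the symmetric matrix M = A^T A =
[[35, 4, -24],
 [4, 48, -24],
 [-24, -24, 50]].
Its characteristic polynomial (trace, sum of principal 2x2 minors, determinant of M give the coefficients) is
  p(λ) = det(λ I - M) = λ^3 - 133λ^2 + 4662λ - 40000.
No integer candidate from the rational root theorem (±divisors of 40000) is a root, so the roots are irrational. The cubic discriminant is Δ = 5968060004 > 0, so there are three distinct real roots. p(12) = -1480 and p(13) = 326 have opposite signs, so a root lies in (12, 13); Newton's method refines it to λ ≈ 12.8114. p(37) = 1070 and p(38) = -24 have opposite signs, so a root lies in (37, 38); Newton's method refines it to λ ≈ 37.9784. p(82) = -640 and p(83) = 2496 have opposite signs, so a root lies in (82, 83); Newton's method refines it to λ ≈ 82.2101. Check (Vieta): the three roots sum to 133, matching tr M = 133.
So the eigenvalues of A^T A are ≈ 12.8114, 37.9784, 82.2101 (all ≥ 0, as they must be for A^T A). The largest is λ_max ≈ 82.2101, hence ||A||_2 = sqrt(λ_max) ≈ 9.067.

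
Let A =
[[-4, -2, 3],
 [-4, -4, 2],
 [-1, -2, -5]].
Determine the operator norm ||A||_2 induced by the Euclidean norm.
||A||_2 ≈ 7.938 (= sqrt(largest eigenvalue of A^T A))

||A||_2 = sigma_max(A) = sqrt(lambda_max(A^T A)). Form the symmetric matrix M = A^T A =
[[33, 26, -15],
 [26, 24, -4],
 [-15, -4, 38]].
Its characteristic polynomial (trace, sum of principal 2x2 minors, determinant of M give the coefficients) is
  p(λ) = det(λ I - M) = λ^3 - 95λ^2 + 2041λ - 1600.
No integer candidate from the rational root theorem (±divisors of 1600) is a root, so the roots are irrational. The cubic discriminant is Δ = 3614507341 > 0, so there are three distinct real roots. p(0) = -1600 and p(1) = 347 have opposite signs, so a root lies in (0, 1); Newton's method refines it to λ ≈ 0.8145. p(31) = 167 and p(32) = -800 have opposite signs, so a root lies in (31, 32); Newton's method refines it to λ ≈ 31.1728. p(63) = -25 and p(64) = 2048 have opposite signs, so a root lies in (63, 64); Newton's method refines it to λ ≈ 63.0126. Check (Vieta): the three roots sum to 95, matching tr M = 95.
So the eigenvalues of A^T A are ≈ 0.8145, 31.1728, 63.0126 (all ≥ 0, as they must be for A^T A). The largest is λ_max ≈ 63.0126, hence ||A||_2 = sqrt(λ_max) ≈ 7.938.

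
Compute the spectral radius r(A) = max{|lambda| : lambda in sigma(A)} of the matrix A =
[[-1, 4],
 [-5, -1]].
r(A) = sqrt(21) ≈ 4.5826

The eigenvalues of A are the roots of its characteristic polynomial. With M = A (coefficients from the trace and determinant):
  p(λ) = det(λ I - M) = λ^2 + 2λ + 21.
For λ^2 + 2λ + 21 the discriminant is -80. It is negative, so the roots are the complex-conjugate pair λ = -1 ± (sqrt(80)/2) i ≈ -1 ± 4.4721i. For a conjugate pair the product of the roots equals the constant term, so |λ|^2 = 21 and |λ| = sqrt(21) ≈ 4.5826.
Thus the eigenvalues (to 4 decimals) are -1 ± 4.4721i (modulus 4.5826). The spectral radius is the largest modulus: r(A) = sqrt(21) ≈ 4.5826. (Cross-check: r(A) ≤ ||A||_2 ≈ 5.1098; equality holds whenever A is normal, though it can also hold for some non-normal A.)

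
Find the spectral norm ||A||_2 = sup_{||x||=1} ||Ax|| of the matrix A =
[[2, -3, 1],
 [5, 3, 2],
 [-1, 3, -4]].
||A||_2 = sqrt((46 + sqrt(1468))/2) ≈ 6.4929 (= sqrt(largest eigenvalue of A^T A))

||A||_2 = sigma_max(A) = sqrt(lambda_max(A^T A)). Form the symmetric matrix M = A^T A =
[[30, 6, 16],
 [6, 27, -9],
 [16, -9, 21]].
Its characteristic polynomial (trace, sum of principal 2x2 minors, determinant of M give the coefficients) is
  p(λ) = det(λ I - M) = λ^3 - 78λ^2 + 1634λ - 5184.
By the rational root theorem any rational root is an integer divisor of 5184. Testing λ = 32: p(32) = 32768 - 79872 + 52288 - 5184 = 0, so λ = 32 is a root. Dividing out (λ - 32) leaves p(λ) = (λ - 32)(λ^2 - 46λ + 162). For λ^2 - 46λ + 162 the discriminant is 1468. It is nonnegative but not a perfect square, so the roots are real and irrational: λ = (46 ± sqrt(1468))/2 ≈ 42.1572, 3.8428.
So the eigenvalues of A^T A are ≈ 3.8428, 32, 42.1572 (all ≥ 0, as they must be for A^T A). The largest is λ_max = (46 + sqrt(1468))/2 ≈ 42.1572, hence ||A||_2 = sqrt(λ_max) = sqrt((46 + sqrt(1468))/2) ≈ 6.4929.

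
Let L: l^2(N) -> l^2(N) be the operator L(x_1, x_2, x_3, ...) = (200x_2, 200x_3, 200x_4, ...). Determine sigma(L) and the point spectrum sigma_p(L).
sigma(L) = closed disk {z in C : |z| ≤ 200}; sigma_p(L) = open disk {z in C : |z| < 200}

Note L = 200·V where V is the unit left shift (V x)_k = x_{k+1}; so sigma(L) = 200·sigma(V) and ||L|| = 200||V||. ||L x||^2 = 40000sum_{k≥2} |x_k|^2 ≤ 40000||x||^2, with equality on {x : x_1 = 0}, so ||L|| = 200. For any lambda with |lambda| < 200, set r = lambda/200 (|r| < 1); the vector x = (1, r, r^2, ...) is in l^2 and satisfies L x = 200(r, r^2, ...) = lambda x, so lambda is an eigenvalue. On the boundary |lambda| = 200 the geometric series diverges, so no l^2 eigenvector exists, but these lambda lie in the approximate point spectrum. Hence sigma(L) is the closed disk of radius 200 and sigma_p(L) is the open disk.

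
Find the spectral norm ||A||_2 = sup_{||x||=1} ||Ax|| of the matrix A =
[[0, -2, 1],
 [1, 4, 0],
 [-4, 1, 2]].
||A||_2 = sqrt(21) ≈ 4.5826 (= sqrt(largest eigenvalue of A^T A))

||A||_2 = sigma_max(A) = sqrt(lambda_max(A^T A)). Form the symmetric matrix M = A^T A =
[[17, 0, -8],
 [0, 21, 0],
 [-8, 0, 5]].
Its characteristic polynomial (trace, sum of principal 2x2 minors, determinant of M give the coefficients) is
  p(λ) = det(λ I - M) = λ^3 - 43λ^2 + 483λ - 441.
By the rational root theorem any rational root is an integer divisor of 441. Testing λ = 21: p(21) = 9261 - 18963 + 10143 - 441 = 0, so λ = 21 is a root. Dividing out (λ - 21) leaves p(λ) = (λ - 21)(λ^2 - 22λ + 21). For λ^2 - 22λ + 21 the discriminant is 400. It is a perfect square (20^2), so the roots are rational: λ = (22 ± 20)/2 = 21, 1.
So the eigenvalues of A^T A are ≈ 1, 21, 21 (all ≥ 0, as they must be for A^T A). The largest is λ_max = 21, hence ||A||_2 = sqrt(λ_max) = sqrt(21) ≈ 4.5826.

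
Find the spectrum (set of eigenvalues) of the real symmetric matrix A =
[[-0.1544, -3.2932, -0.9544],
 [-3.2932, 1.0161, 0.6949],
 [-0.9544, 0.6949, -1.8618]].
sigma(A) ≈ {-3, -2, 4}

A is real symmetric, so its spectrum consists of real eigenvalues. Expanding the characteristic polynomial of the displayed matrix gives
  det(λ I - A) = p(λ) = λ^3 + (1)λ^2 + (-14)λ + (-24).
Solving p(λ) = 0 yields eigenvalues ≈ -3, -2, 4. (A is shown rounded to 4 decimals, so these recover the underlying integer eigenvalues to within that precision.)
Verification: the trace of A = -1 equals the sum of eigenvalues -1, and det(A) ≈ 24.0008 matches the eigenvalue product 24.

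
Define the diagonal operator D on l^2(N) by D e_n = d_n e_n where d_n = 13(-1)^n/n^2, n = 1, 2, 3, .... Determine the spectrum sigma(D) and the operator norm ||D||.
sigma(D) = {13(-1)^n/n^2 : n ≥ 1} ∪ {0}; ||D|| = 13

A bounded diagonal operator on l^2 with diagonal entries d_n has spectrum equal to the closure of {d_n : n ≥ 1}: every d_n is an eigenvalue (with eigenvector e_n), so {d_n} ⊂ sigma(D); the spectrum is closed, so its closure is too; and for lambda not in the closure, (D - lambda I) has bounded inverse (the diagonal entries 1/(d_n - lambda) are bounded). For our sequence d_n = 13(-1)^n/n^2, n = 1, 2, 3, ...:
  - {d_n} = {13(-1)^n/n^2 : n ≥ 1}; the only limit point is 0
  - closure = {13(-1)^n/n^2 : n ≥ 1} ∪ {0}
For the norm: a diagonal operator has ||D|| = sup_n |d_n|. Here |d_n| = 13/n^2 is decreasing, so sup_n |d_n| = |d_1| = 13. So ||D|| = 13.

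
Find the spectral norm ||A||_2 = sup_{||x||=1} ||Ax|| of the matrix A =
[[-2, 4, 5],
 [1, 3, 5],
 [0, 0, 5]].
||A||_2 ≈ 9.6708 (= sqrt(largest eigenvalue of A^T A))

||A||_2 = sigma_max(A) = sqrt(lambda_max(A^T A)). Form the symmetric matrix M = A^T A =
[[5, -5, -5],
 [-5, 25, 35],
 [-5, 35, 75]].
Its characteristic polynomial (trace, sum of principal 2x2 minors, determinant of M give the coefficients) is
  p(λ) = det(λ I - M) = λ^3 - 105λ^2 + 1100λ - 2500.
No integer candidate from the rational root theorem (±divisors of 2500) is a root, so the roots are irrational. The cubic discriminant is Δ = 1468750000 > 0, so there are three distinct real roots. p(3) = -118 and p(4) = 284 have opposite signs, so a root lies in (3, 4); Newton's method refines it to λ ≈ 3.2494. p(8) = 92 and p(9) = -376 have opposite signs, so a root lies in (8, 9); Newton's method refines it to λ ≈ 8.2264. p(93) = -3988 and p(94) = 3704 have opposite signs, so a root lies in (93, 94); Newton's method refines it to λ ≈ 93.5242. Check (Vieta): the three roots sum to 105, matching tr M = 105.
So the eigenvalues of A^T A are ≈ 3.2494, 8.2264, 93.5242 (all ≥ 0, as they must be for A^T A). The largest is λ_max ≈ 93.5242, hence ||A||_2 = sqrt(λ_max) ≈ 9.6708.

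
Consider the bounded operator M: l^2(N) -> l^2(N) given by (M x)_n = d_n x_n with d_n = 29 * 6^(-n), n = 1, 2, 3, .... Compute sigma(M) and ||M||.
sigma(M) = {29 * 6^(-n) : n ≥ 1} ∪ {0}; ||M|| = 29/6

A bounded diagonal operator on l^2 with diagonal entries d_n has spectrum equal to the closure of {d_n : n ≥ 1}: every d_n is an eigenvalue (with eigenvector e_n), so {d_n} ⊂ sigma(M); the spectrum is closed, so its closure is too; and for lambda not in the closure, (M - lambda I) has bounded inverse (the diagonal entries 1/(d_n - lambda) are bounded). For our sequence d_n = 29 * 6^(-n), n = 1, 2, 3, ...:
  - {d_n} = {29 * 6^(-n) : n ≥ 1}; the only limit point is 0
  - closure = {29 * 6^(-n) : n ≥ 1} ∪ {0}
For the norm: a diagonal operator has ||M|| = sup_n |d_n|. Here d_n = 29 * 6^(-n) is positive and decreasing, so sup_n |d_n| = d_1 = 29/6. So ||M|| = 29/6.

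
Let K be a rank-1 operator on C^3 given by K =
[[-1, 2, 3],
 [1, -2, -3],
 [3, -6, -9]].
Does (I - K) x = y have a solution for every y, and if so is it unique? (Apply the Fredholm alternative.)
(I - K) is invertible (det(I - K) = 13 ≠ 0), so for every y in C^3 the equation (I - K) x = y has a unique solution.

K has rank 1, so it is an outer product K = u v^T: every row of K is a multiple of one row vector. Reading off the entries, u = (-1, 1, 3) and v = (1, -2, -3) (row i of K equals u_i·v^T). A rank-one matrix u v^T satisfies K u = u (v·u) and kills the (2)-dimensional subspace v^⊥, so its characteristic polynomial is lambda^2 (lambda - v·u) with v·u = tr K = -12. Hence the eigenvalues of I - K are 1 (multiplicity 2) and 1 - (-12) = 13, so det(I - K) = 13. (Direct check: I - K =
[[2, -2, -3],
 [-1, 3, 3],
 [-3, 6, 10]]
has determinant 13.) The finite-dimensional Fredholm alternative says: either (I - K) is invertible, or ker(I - K) ≠ {0} and then range(I - K) = ker((I - K)^*)^⊥, with dim ker(I - K) = dim ker((I - K)^*). Since det(I - K) ≠ 0, 1 is not an eigenvalue of K and ker(I - K) = {0}, so we are in the first case: for every y there is a unique x = (I - K)^(-1) y. Explicitly, by the Sherman–Morrison formula, (I - u v^T)^(-1) = I + u v^T/(1 - v·u), i.e. (I - K)^(-1) = I + K/(13).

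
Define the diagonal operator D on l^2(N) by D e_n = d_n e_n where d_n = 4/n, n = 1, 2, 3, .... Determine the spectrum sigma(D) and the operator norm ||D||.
sigma(D) = {4/n : n ≥ 1} ∪ {0}; ||D|| = 4

A bounded diagonal operator on l^2 with diagonal entries d_n has spectrum equal to the closure of {d_n : n ≥ 1}: every d_n is an eigenvalue (with eigenvector e_n), so {d_n} ⊂ sigma(D); the spectrum is closed, so its closure is too; and for lambda not in the closure, (D - lambda I) has bounded inverse (the diagonal entries 1/(d_n - lambda) are bounded). For our sequence d_n = 4/n, n = 1, 2, 3, ...:
  - {d_n} = {4/n : n ≥ 1}; the only limit point is 0
  - closure = {4/n : n ≥ 1} ∪ {0}
For the norm: a diagonal operator has ||D|| = sup_n |d_n|. Here d_n = 4/n is positive and decreasing, so sup_n |d_n| = d_1 = 4. So ||D|| = 4.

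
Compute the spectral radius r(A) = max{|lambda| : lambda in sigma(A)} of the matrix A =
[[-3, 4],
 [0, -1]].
r(A) = 3

The eigenvalues of A are the roots of its characteristic polynomial. With M = A (coefficients from the trace and determinant):
  p(λ) = det(λ I - M) = λ^2 + 4λ + 3.
For λ^2 + 4λ + 3 the discriminant is 4. It is a perfect square (2^2), so the roots are rational: λ = (-4 ± 2)/2 = -1, -3.
Thus the eigenvalues (to 4 decimals) are -1 (modulus 1); -3 (modulus 3). The spectral radius is the largest modulus: r(A) = 3. (Cross-check: r(A) ≤ ||A||_2 ≈ 5.0645; equality holds whenever A is normal, though it can also hold for some non-normal A.)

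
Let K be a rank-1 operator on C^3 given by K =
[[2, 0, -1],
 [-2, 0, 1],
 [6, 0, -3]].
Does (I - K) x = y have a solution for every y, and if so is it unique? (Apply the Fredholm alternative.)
(I - K) is invertible (det(I - K) = 2 ≠ 0), so for every y in C^3 the equation (I - K) x = y has a unique solution.

K has rank 1, so it is an outer product K = u v^T: every row of K is a multiple of one row vector. Reading off the entries, u = (1, -1, 3) and v = (2, 0, -1) (row i of K equals u_i·v^T). A rank-one matrix u v^T satisfies K u = u (v·u) and kills the (2)-dimensional subspace v^⊥, so its characteristic polynomial is lambda^2 (lambda - v·u) with v·u = tr K = -1. Hence the eigenvalues of I - K are 1 (multiplicity 2) and 1 - (-1) = 2, so det(I - K) = 2. (Direct check: I - K =
[[-1, 0, 1],
 [2, 1, -1],
 [-6, 0, 4]]
has determinant 2.) The finite-dimensional Fredholm alternative says: either (I - K) is invertible, or ker(I - K) ≠ {0} and then range(I - K) = ker((I - K)^*)^⊥, with dim ker(I - K) = dim ker((I - K)^*). Since det(I - K) ≠ 0, 1 is not an eigenvalue of K and ker(I - K) = {0}, so we are in the first case: for every y there is a unique x = (I - K)^(-1) y. Explicitly, by the Sherman–Morrison formula, (I - u v^T)^(-1) = I + u v^T/(1 - v·u), i.e. (I - K)^(-1) = I + K/(2).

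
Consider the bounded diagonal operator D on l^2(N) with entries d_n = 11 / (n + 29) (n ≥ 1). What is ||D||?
||D|| = 11/30 (attained at n = 1)

For D diagonal, ||D|| = sup_n |d_n| = sup_n 11/(n + 29). This is positive and strictly decreasing in n, so the supremum is attained at n = 1: d_1 = 11/(1 + 29) = 11/30. Hence ||D|| = 11/30.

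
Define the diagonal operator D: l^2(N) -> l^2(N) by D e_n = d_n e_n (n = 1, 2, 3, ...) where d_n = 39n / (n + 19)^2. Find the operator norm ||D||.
||D|| = 39/76 (attained at n = 19)

For D diagonal, ||D|| = sup_n |d_n|. Treat f(x) = 39x / (x + 19)^2 for real x > 0. By the quotient rule, f'(x) = 39(19 - x)/(x + 19)^3, which is positive for x < 19 and negative for x > 19. So f has a unique maximum at x = 19, and since 19 is a positive integer, the supremum over n ≥ 1 is attained at n = 19: d_19 = 39·19/(19 + 19)^2 = 39·19/1444 = 39/76. Hence ||D|| = 39/76.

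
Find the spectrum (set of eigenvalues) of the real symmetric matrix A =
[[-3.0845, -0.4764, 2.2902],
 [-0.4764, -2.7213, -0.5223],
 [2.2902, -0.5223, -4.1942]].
sigma(A) ≈ {-6, -3, -1}

A is real symmetric, so its spectrum consists of real eigenvalues. Expanding the characteristic polynomial of the displayed matrix gives
  det(λ I - A) = p(λ) = λ^3 + (10)λ^2 + (27)λ + (18).
Solving p(λ) = 0 yields eigenvalues ≈ -6, -3, -1. (A is shown rounded to 4 decimals, so these recover the underlying integer eigenvalues to within that precision.)
Verification: the trace of A = -10 equals the sum of eigenvalues -10, and det(A) ≈ -17.9992 matches the eigenvalue product -18.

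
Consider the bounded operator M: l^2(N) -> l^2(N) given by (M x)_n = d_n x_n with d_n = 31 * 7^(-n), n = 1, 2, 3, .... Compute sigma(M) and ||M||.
sigma(M) = {31 * 7^(-n) : n ≥ 1} ∪ {0}; ||M|| = 31/7

A bounded diagonal operator on l^2 with diagonal entries d_n has spectrum equal to the closure of {d_n : n ≥ 1}: every d_n is an eigenvalue (with eigenvector e_n), so {d_n} ⊂ sigma(M); the spectrum is closed, so its closure is too; and for lambda not in the closure, (M - lambda I) has bounded inverse (the diagonal entries 1/(d_n - lambda) are bounded). For our sequence d_n = 31 * 7^(-n), n = 1, 2, 3, ...:
  - {d_n} = {31 * 7^(-n) : n ≥ 1}; the only limit point is 0
  - closure = {31 * 7^(-n) : n ≥ 1} ∪ {0}
For the norm: a diagonal operator has ||M|| = sup_n |d_n|. Here d_n = 31 * 7^(-n) is positive and decreasing, so sup_n |d_n| = d_1 = 31/7. So ||M|| = 31/7.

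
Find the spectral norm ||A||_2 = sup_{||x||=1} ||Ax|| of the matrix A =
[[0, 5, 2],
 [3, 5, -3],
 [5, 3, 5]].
||A||_2 ≈ 9.2389 (= sqrt(largest eigenvalue of A^T A))

||A||_2 = sigma_max(A) = sqrt(lambda_max(A^T A)). Form the symmetric matrix M = A^T A =
[[34, 30, 16],
 [30, 59, 10],
 [16, 10, 38]].
Its characteristic polynomial (trace, sum of principal 2x2 minors, determinant of M give the coefficients) is
  p(λ) = det(λ I - M) = λ^3 - 131λ^2 + 4284λ - 33124.
No integer candidate from the rational root theorem (±divisors of 33124) is a root, so the roots are irrational. The cubic discriminant is Δ = 7579151440 > 0, so there are three distinct real roots. p(11) = -520 and p(12) = 1148 have opposite signs, so a root lies in (11, 12); Newton's method refines it to λ ≈ 11.2996. p(34) = 400 and p(35) = -784 have opposite signs, so a root lies in (34, 35); Newton's method refines it to λ ≈ 34.3431. p(85) = -1334 and p(86) = 2480 have opposite signs, so a root lies in (85, 86); Newton's method refines it to λ ≈ 85.3573. Check (Vieta): the three roots sum to 131, matching tr M = 131.
So the eigenvalues of A^T A are ≈ 11.2996, 34.3431, 85.3573 (all ≥ 0, as they must be for A^T A). The largest is λ_max ≈ 85.3573, hence ||A||_2 = sqrt(λ_max) ≈ 9.2389.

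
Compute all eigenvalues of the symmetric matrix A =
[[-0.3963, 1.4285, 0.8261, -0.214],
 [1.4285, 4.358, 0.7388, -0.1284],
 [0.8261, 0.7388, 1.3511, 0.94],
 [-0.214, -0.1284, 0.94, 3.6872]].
sigma(A) ≈ {-1, 1, 4, 5}

A is real symmetric, so its spectrum consists of real eigenvalues. Expanding the characteristic polynomial of the displayed matrix gives
  det(λ I - A) = p(λ) = λ^4 + (-9)λ^3 + (19)λ^2 + (9)λ + (-20).
Solving p(λ) = 0 yields eigenvalues ≈ -1, 1, 4, 5. (A is shown rounded to 4 decimals, so these recover the underlying integer eigenvalues to within that precision.)
Verification: the trace of A = 9 equals the sum of eigenvalues 9, and det(A) ≈ -20.0001 matches the eigenvalue product -20.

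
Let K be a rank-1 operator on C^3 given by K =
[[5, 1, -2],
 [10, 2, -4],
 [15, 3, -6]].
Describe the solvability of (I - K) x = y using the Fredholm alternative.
(I - K) is singular (det(I - K) = 0, i.e. 1 ∈ sigma(K)). (I - K) x = y is solvable iff y ⊥ ker((I - K)^*) = span{(5, 1, -2)}, i.e. iff 5y_1 + y_2 - 2y_3 = 0. When solvable, the solutions are x = y + c·(1, 2, 3), c arbitrary (ker(I - K) = span{(1, 2, 3)}, dimension 1).

K has rank 1, so it is an outer product K = u v^T: every row of K is a multiple of one row vector. Reading off the entries, u = (1, 2, 3) and v = (5, 1, -2) (row i of K equals u_i·v^T). A rank-one matrix u v^T satisfies K u = u (v·u) and kills the (2)-dimensional subspace v^⊥, so its characteristic polynomial is lambda^2 (lambda - v·u) with v·u = tr K = 1. Hence the eigenvalues of I - K are 1 (multiplicity 2) and 1 - (1) = 0, so det(I - K) = 0. (Direct check: I - K =
[[-4, -1, 2],
 [-10, -1, 4],
 [-15, -3, 7]]
has determinant 0.) So 1 is an eigenvalue of K and (I - K) is not invertible. The finite-dimensional Fredholm alternative says: either (I - K) is invertible, or ker(I - K) ≠ {0} and then range(I - K) = ker((I - K)^*)^⊥, with dim ker(I - K) = dim ker((I - K)^*). We are in the second case, so we need both kernels. Kernel of I - K: (I - K) u = u - u (v·u) = u - u = 0, so ker(I - K) = span{u} = span{(1, 2, 3)} (it is exactly 1-dimensional because rank(I - K) = 2). Kernel of the adjoint: K is real, so (I - K)^* = I - K^T = I - v u^T, and (I - v u^T) v = v - v (u·v) = 0; hence ker((I - K)^*) = span{v} = span{(5, 1, -2)}. Therefore (I - K) x = y is solvable iff <y, v> = 0, i.e. iff 5y_1 + y_2 - 2y_3 = 0. When this holds, K y = u (v·y) = 0, so (I - K) y = y and x = y is a particular solution; the full solution set is the line x = y + c·u = y + c·(1, 2, 3), c ∈ C.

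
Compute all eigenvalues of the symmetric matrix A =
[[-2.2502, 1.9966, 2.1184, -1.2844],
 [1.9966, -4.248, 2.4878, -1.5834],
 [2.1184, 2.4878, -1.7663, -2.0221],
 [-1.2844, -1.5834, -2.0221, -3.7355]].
sigma(A) ≈ {-6, -5, -4, 3}

A is real symmetric, so its spectrum consists of real eigenvalues. Expanding the characteristic polynomial of the displayed matrix gives
  det(λ I - A) = p(λ) = λ^4 + (12)λ^3 + (29)λ^2 + (-102.0022)λ + (-360.0048).
Solving p(λ) = 0 yields eigenvalues ≈ -6, -5, -4, 3. (A is shown rounded to 4 decimals, so these recover the underlying integer eigenvalues to within that precision.)
Verification: the trace of A = -12 equals the sum of eigenvalues -12, and det(A) ≈ -360.0048 matches the eigenvalue product -360.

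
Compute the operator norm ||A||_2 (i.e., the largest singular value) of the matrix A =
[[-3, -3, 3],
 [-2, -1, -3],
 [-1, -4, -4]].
||A||_2 ≈ 6.6511 (= sqrt(largest eigenvalue of A^T A))

||A||_2 = sigma_max(A) = sqrt(lambda_max(A^T A)). Form the symmetric matrix M = A^T A =
[[14, 15, 1],
 [15, 26, 10],
 [1, 10, 34]].
Its characteristic polynomial (trace, sum of principal 2x2 minors, determinant of M give the coefficients) is
  p(λ) = det(λ I - M) = λ^3 - 74λ^2 + 1398λ - 3600.
No integer candidate from the rational root theorem (±divisors of 3600) is a root, so the roots are irrational. The cubic discriminant is Δ = 291833136 > 0, so there are three distinct real roots. p(3) = -45 and p(4) = 872 have opposite signs, so a root lies in (3, 4); Newton's method refines it to λ ≈ 3.046. p(26) = 300 and p(27) = -117 have opposite signs, so a root lies in (26, 27); Newton's method refines it to λ ≈ 26.7166. p(44) = -168 and p(45) = 585 have opposite signs, so a root lies in (44, 45); Newton's method refines it to λ ≈ 44.2373. Check (Vieta): the three roots sum to 74, matching tr M = 74.
So the eigenvalues of A^T A are ≈ 3.046, 26.7166, 44.2373 (all ≥ 0, as they must be for A^T A). The largest is λ_max ≈ 44.2373, hence ||A||_2 = sqrt(λ_max) ≈ 6.6511.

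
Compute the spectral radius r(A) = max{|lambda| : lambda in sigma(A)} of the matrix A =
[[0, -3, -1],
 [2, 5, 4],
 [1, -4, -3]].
r(A) ≈ 3.542

The eigenvalues of A are the roots of its characteristic polynomial. With M = A (coefficients from the trace, the sum of principal 2x2 minors, and det A):
  p(λ) = det(λ I - M) = λ^3 - 2λ^2 + 8λ + 17.
No integer candidate from the rational root theorem (±divisors of 17) is a root, so the roots are irrational. The cubic discriminant is Δ = -13947 < 0, so there is one real root and a complex-conjugate pair. p(-2) = -15 and p(-1) = 6 have opposite signs, so a root lies in (-2, -1); Newton's method refines it to λ ≈ -1.355. Dividing out (λ - (-1.355)) leaves approximately λ^2 - 3.355λ + 12.5461. For λ^2 - 3.355λ + 12.5461 the discriminant is -38.9282. It is negative, so the remaining roots are the complex-conjugate pair λ ≈ 1.6775 ± 3.1196i. Their product equals the constant term, so |λ|^2 ≈ 12.5461 and |λ| ≈ 3.542.
Thus the eigenvalues (to 4 decimals) are -1.355 (modulus 1.355); 1.6775 ± 3.1196i (modulus 3.542). The spectral radius is the largest modulus: r(A) ≈ 3.542. (Cross-check: r(A) ≤ ||A||_2 ≈ 8.7095; equality holds whenever A is normal, though it can also hold for some non-normal A.)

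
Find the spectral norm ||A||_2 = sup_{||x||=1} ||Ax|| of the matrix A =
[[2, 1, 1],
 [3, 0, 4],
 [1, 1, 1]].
||A||_2 ≈ 5.6163 (= sqrt(largest eigenvalue of A^T A))

||A||_2 = sigma_max(A) = sqrt(lambda_max(A^T A)). Form the symmetric matrix M = A^T A =
[[14, 3, 15],
 [3, 2, 2],
 [15, 2, 18]].
Its characteristic polynomial (trace, sum of principal 2x2 minors, determinant of M give the coefficients) is
  p(λ) = det(λ I - M) = λ^3 - 34λ^2 + 78λ - 16.
No integer candidate from the rational root theorem (±divisors of 16) is a root, so the roots are irrational. The cubic discriminant is Δ = 3376304 > 0, so there are three distinct real roots. p(0) = -16 and p(1) = 29 have opposite signs, so a root lies in (0, 1); Newton's method refines it to λ ≈ 0.2275. p(2) = 12 and p(3) = -61 have opposite signs, so a root lies in (2, 3); Newton's method refines it to λ ≈ 2.2292. p(31) = -481 and p(32) = 432 have opposite signs, so a root lies in (31, 32); Newton's method refines it to λ ≈ 31.5433. Check (Vieta): the three roots sum to 34, matching tr M = 34.
So the eigenvalues of A^T A are ≈ 0.2275, 2.2292, 31.5433 (all ≥ 0, as they must be for A^T A). The largest is λ_max ≈ 31.5433, hence ||A||_2 = sqrt(λ_max) ≈ 5.6163.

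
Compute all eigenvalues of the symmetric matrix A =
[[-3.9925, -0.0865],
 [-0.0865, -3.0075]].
sigma(A) ≈ {-4, -3}

A is real symmetric, so its spectrum consists of real eigenvalues. Expanding the characteristic polynomial of the displayed matrix gives
  det(λ I - A) = p(λ) = λ^2 + (7)λ + (12).
Solving p(λ) = 0 yields eigenvalues ≈ -4, -3. (A is shown rounded to 4 decimals, so these recover the underlying integer eigenvalues to within that precision.)
Verification: the trace of A = -7 equals the sum of eigenvalues -7, and det(A) ≈ 12.0000 matches the eigenvalue product 12.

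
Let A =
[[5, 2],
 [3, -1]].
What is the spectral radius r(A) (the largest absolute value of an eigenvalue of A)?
r(A) = (4 + sqrt(60))/2 ≈ 5.873

The eigenvalues of A are the roots of its characteristic polynomial. With M = A (coefficients from the trace and determinant):
  p(λ) = det(λ I - M) = λ^2 - 4λ - 11.
For λ^2 - 4λ - 11 the discriminant is 60. It is nonnegative but not a perfect square, so the roots are real and irrational: λ = (4 ± sqrt(60))/2 ≈ 5.873, -1.873.
Thus the eigenvalues (to 4 decimals) are 5.873 (modulus 5.873); -1.873 (modulus 1.873). The spectral radius is the largest modulus: r(A) = (4 + sqrt(60))/2 ≈ 5.873. (Cross-check: r(A) ≤ ||A||_2 ≈ 5.9667; equality holds whenever A is normal, though it can also hold for some non-normal A.)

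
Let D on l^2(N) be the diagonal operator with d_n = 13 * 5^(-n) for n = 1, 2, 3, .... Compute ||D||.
||D|| = 13/5 (attained at n = 1)

For D diagonal, ||D|| = sup_n |d_n|. The sequence d_n = 13 * 5^(-n) is positive and strictly decreasing (ratio 5^(-1) < 1), so the supremum is d_1 = 13/5. Hence ||D|| = 13/5.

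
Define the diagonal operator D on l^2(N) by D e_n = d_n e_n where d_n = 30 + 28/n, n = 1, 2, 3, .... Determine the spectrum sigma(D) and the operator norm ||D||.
sigma(D) = {30 + 28/n : n ≥ 1} ∪ {30}; ||D|| = 58

A bounded diagonal operator on l^2 with diagonal entries d_n has spectrum equal to the closure of {d_n : n ≥ 1}: every d_n is an eigenvalue (with eigenvector e_n), so {d_n} ⊂ sigma(D); the spectrum is closed, so its closure is too; and for lambda not in the closure, (D - lambda I) has bounded inverse (the diagonal entries 1/(d_n - lambda) are bounded). For our sequence d_n = 30 + 28/n, n = 1, 2, 3, ...:
  - {d_n} = {30 + 28/n : n ≥ 1}; the only limit point is 30
  - closure = {30 + 28/n : n ≥ 1} ∪ {30}
For the norm: a diagonal operator has ||D|| = sup_n |d_n|. Here d_n = 30 + 28/n is positive and decreasing, so sup_n |d_n| = d_1 = 30 + 28 = 58. So ||D|| = 58.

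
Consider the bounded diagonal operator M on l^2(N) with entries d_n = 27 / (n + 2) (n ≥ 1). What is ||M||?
||M|| = 9 (attained at n = 1)

For M diagonal, ||M|| = sup_n |d_n| = sup_n 27/(n + 2). This is positive and strictly decreasing in n, so the supremum is attained at n = 1: d_1 = 27/(1 + 2) = 9. Hence ||M|| = 9.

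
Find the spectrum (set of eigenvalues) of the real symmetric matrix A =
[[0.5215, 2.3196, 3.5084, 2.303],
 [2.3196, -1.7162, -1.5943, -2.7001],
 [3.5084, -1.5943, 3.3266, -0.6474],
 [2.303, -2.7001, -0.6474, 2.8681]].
sigma(A) ≈ {-6, 1, 4, 6}

A is real symmetric, so its spectrum consists of real eigenvalues. Expanding the characteristic polynomial of the displayed matrix gives
  det(λ I - A) = p(λ) = λ^4 + (-5)λ^3 + (-32)λ^2 + (179.996)λ + (-143.9934).
Solving p(λ) = 0 yields eigenvalues ≈ -6, 1, 4, 6. (A is shown rounded to 4 decimals, so these recover the underlying integer eigenvalues to within that precision.)
Verification: the trace of A = 5 equals the sum of eigenvalues 5, and det(A) ≈ -143.9934 matches the eigenvalue product -144.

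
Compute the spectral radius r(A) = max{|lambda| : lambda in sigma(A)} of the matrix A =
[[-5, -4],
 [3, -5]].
r(A) = sqrt(37) ≈ 6.0828

The eigenvalues of A are the roots of its characteristic polynomial. With M = A (coefficients from the trace and determinant):
  p(λ) = det(λ I - M) = λ^2 + 10λ + 37.
For λ^2 + 10λ + 37 the discriminant is -48. It is negative, so the roots are the complex-conjugate pair λ = -5 ± (sqrt(48)/2) i ≈ -5 ± 3.4641i. For a conjugate pair the product of the roots equals the constant term, so |λ|^2 = 37 and |λ| = sqrt(37) ≈ 6.0828.
Thus the eigenvalues (to 4 decimals) are -5 ± 3.4641i (modulus 6.0828). The spectral radius is the largest modulus: r(A) = sqrt(37) ≈ 6.0828. (Cross-check: r(A) ≤ ||A||_2 ≈ 6.6033; equality holds whenever A is normal, though it can also hold for some non-normal A.)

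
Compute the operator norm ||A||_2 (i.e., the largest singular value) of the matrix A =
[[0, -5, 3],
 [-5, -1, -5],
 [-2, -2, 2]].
||A||_2 = sqrt((59 + sqrt(2873))/2) ≈ 7.5033 (= sqrt(largest eigenvalue of A^T A))

||A||_2 = sigma_max(A) = sqrt(lambda_max(A^T A)). Form the symmetric matrix M = A^T A =
[[29, 9, 21],
 [9, 30, -14],
 [21, -14, 38]].
Its characteristic polynomial (trace, sum of principal 2x2 minors, determinant of M give the coefficients) is
  p(λ) = det(λ I - M) = λ^3 - 97λ^2 + 2394λ - 5776.
By the rational root theorem any rational root is an integer divisor of 5776. Testing λ = 38: p(38) = 54872 - 140068 + 90972 - 5776 = 0, so λ = 38 is a root. Dividing out (λ - 38) leaves p(λ) = (λ - 38)(λ^2 - 59λ + 152). For λ^2 - 59λ + 152 the discriminant is 2873. It is nonnegative but not a perfect square, so the roots are real and irrational: λ = (59 ± sqrt(2873))/2 ≈ 56.3002, 2.6998.
So the eigenvalues of A^T A are ≈ 2.6998, 38, 56.3002 (all ≥ 0, as they must be for A^T A). The largest is λ_max = (59 + sqrt(2873))/2 ≈ 56.3002, hence ||A||_2 = sqrt(λ_max) = sqrt((59 + sqrt(2873))/2) ≈ 7.5033.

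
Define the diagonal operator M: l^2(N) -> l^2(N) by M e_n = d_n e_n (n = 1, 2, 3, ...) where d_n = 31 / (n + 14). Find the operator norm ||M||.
||M|| = 31/15 (attained at n = 1)

For M diagonal, ||M|| = sup_n |d_n| = sup_n 31/(n + 14). This is positive and strictly decreasing in n, so the supremum is attained at n = 1: d_1 = 31/(1 + 14) = 31/15. Hence ||M|| = 31/15.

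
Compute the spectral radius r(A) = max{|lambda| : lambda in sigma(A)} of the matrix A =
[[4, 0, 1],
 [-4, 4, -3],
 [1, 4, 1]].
r(A) ≈ 4.4812

The eigenvalues of A are the roots of its characteristic polynomial. With M = A (coefficients from the trace, the sum of principal 2x2 minors, and det A):
  p(λ) = det(λ I - M) = λ^3 - 9λ^2 + 35λ - 44.
No integer candidate from the rational root theorem (±divisors of 44) is a root, so the roots are irrational. The cubic discriminant is Δ = -3371 < 0, so there is one real root and a complex-conjugate pair. p(2) = -2 and p(3) = 7 have opposite signs, so a root lies in (2, 3); Newton's method refines it to λ ≈ 2.1911. Dividing out (λ - (2.1911)) leaves approximately λ^2 - 6.8089λ + 20.0808. For λ^2 - 6.8089λ + 20.0808 the discriminant is -33.9627. It is negative, so the remaining roots are the complex-conjugate pair λ ≈ 3.4044 ± 2.9139i. Their product equals the constant term, so |λ|^2 ≈ 20.0808 and |λ| ≈ 4.4812.
Thus the eigenvalues (to 4 decimals) are 2.1911 (modulus 2.1911); 3.4044 ± 2.9139i (modulus 4.4812). The spectral radius is the largest modulus: r(A) ≈ 4.4812. (Cross-check: r(A) ≤ ||A||_2 ≈ 7.2378; equality holds whenever A is normal, though it can also hold for some non-normal A.)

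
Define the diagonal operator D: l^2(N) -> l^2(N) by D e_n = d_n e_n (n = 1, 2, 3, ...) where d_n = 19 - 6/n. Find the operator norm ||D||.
||D|| = 19

For a diagonal operator on l^2 with entries d_n, ||D|| = sup_n |d_n|. Here d_1 = 13, d_2 = 16, ..., and d_n = 19 - 6/n increases monotonically toward 19. All terms lie in [13, 19), so |d_n| = d_n and the supremum is the limit 19, which is not attained by any individual d_n. Hence ||D|| = 19.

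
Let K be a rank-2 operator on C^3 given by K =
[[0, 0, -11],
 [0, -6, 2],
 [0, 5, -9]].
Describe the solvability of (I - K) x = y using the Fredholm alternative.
(I - K) is invertible (det(I - K) = 60 ≠ 0), so for every y in C^3 the equation (I - K) x = y has a unique solution.

K has rank 2 and factors as K = U V^T = u1 v1^T + u2 v2^T with u1 = (-2, 2, -3), v1 = (0, -3, 1), u2 = (3, 0, 2), v2 = (0, -2, -3) (multiplying out reproduces the displayed K). The nonzero eigenvalues of U V^T coincide with those of the 2 x 2 matrix G = V^T U = [[v1·u1, v1·u2], [v2·u1, v2·u2]] = [[-9, 2], [5, -6]], and by the Sylvester determinant identity det(I_3 - U V^T) = det(I_2 - V^T U) = det([[10, -2], [-5, 7]]) = (10)(7) - (-2)(-5) = 60. (Direct check: I - K =
[[1, 0, 11],
 [0, 7, -2],
 [0, -5, 10]]
has determinant 60.) The finite-dimensional Fredholm alternative says: either (I - K) is invertible, or ker(I - K) ≠ {0} and then range(I - K) = ker((I - K)^*)^⊥, with dim ker(I - K) = dim ker((I - K)^*). Since det(I - K) ≠ 0, 1 is not an eigenvalue of K and ker(I - K) = {0}, so we are in the first case: for every y there is a unique x = (I - K)^(-1) y. (Explicitly, by the Woodbury identity, (I - U V^T)^(-1) = I + U (I_2 - G)^(-1) V^T.)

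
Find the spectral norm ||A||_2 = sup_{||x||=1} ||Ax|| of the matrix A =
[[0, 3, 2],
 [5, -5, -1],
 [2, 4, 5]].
||A||_2 ≈ 8.6754 (= sqrt(largest eigenvalue of A^T A))

||A||_2 = sigma_max(A) = sqrt(lambda_max(A^T A)). Form the symmetric matrix M = A^T A =
[[29, -17, 5],
 [-17, 50, 31],
 [5, 31, 30]].
Its characteristic polynomial (trace, sum of principal 2x2 minors, determinant of M give the coefficients) is
  p(λ) = det(λ I - M) = λ^3 - 109λ^2 + 2545λ - 441.
No integer candidate from the rational root theorem (±divisors of 441) is a root, so the roots are irrational. The cubic discriminant is Δ = 10929778272 > 0, so there are three distinct real roots. p(0) = -441 and p(1) = 1996 have opposite signs, so a root lies in (0, 1); Newton's method refines it to λ ≈ 0.1746. p(33) = 780 and p(34) = -611 have opposite signs, so a root lies in (33, 34); Newton's method refines it to λ ≈ 33.5622. p(75) = -816 and p(76) = 2371 have opposite signs, so a root lies in (75, 76); Newton's method refines it to λ ≈ 75.2632. Check (Vieta): the three roots sum to 109, matching tr M = 109.
So the eigenvalues of A^T A are ≈ 0.1746, 33.5622, 75.2632 (all ≥ 0, as they must be for A^T A). The largest is λ_max ≈ 75.2632, hence ||A||_2 = sqrt(λ_max) ≈ 8.6754.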